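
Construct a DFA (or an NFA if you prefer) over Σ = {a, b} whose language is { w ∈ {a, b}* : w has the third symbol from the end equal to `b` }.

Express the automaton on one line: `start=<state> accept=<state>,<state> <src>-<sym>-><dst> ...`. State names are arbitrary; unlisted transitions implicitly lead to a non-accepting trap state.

start=S0 accept=S11,S12,S13,S14 S0-a->S1 S0-b->S2 S1-a->S3 S1-b->S4 S2-a->S5 S2-b->S6 S3-a->S7 S3-b->S8 S4-a->S9 S4-b->S10 S5-a->S11 S5-b->S12 S6-a->S13 S6-b->S14 S7-a->S7 S7-b->S8 S8-a->S9 S8-b->S10 S9-a->S11 S9-b->S12 S10-a->S13 S10-b->S14 S11-a->S7 S11-b->S8 S12-a->S9 S12-b->S10 S13-a->S11 S13-b->S12 S14-a->S13 S14-b->S14

Because acceptance depends on a position counted from the end, the machine has to buffer the most recent 3 symbols. Make each state the string of the last up-to-3 symbols read; on input `x` shift the window left and append `x`. Accept when the buffered window has length 3 and begins with `b`.
          a    b  
>  S0     S1   S2 
   S1     S3   S4 
   S2     S5   S6 
   S3     S7   S8 
   S4     S9  S10 
   S5    S11  S12 
   S6    S13  S14 
   S7     S7   S8 
   S8     S9  S10 
   S9    S11  S12 
   S10   S13  S14 
 * S11    S7   S8 
 * S12    S9  S10 
 * S13   S11  S12 
 * S14   S13  S14 
(> = start, * = accepting)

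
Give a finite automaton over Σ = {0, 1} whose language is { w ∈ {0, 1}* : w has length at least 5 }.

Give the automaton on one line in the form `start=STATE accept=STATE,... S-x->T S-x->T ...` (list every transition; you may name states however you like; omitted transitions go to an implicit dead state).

start=q0 accept=q5,q6 q0-0->q1 q0-1->q1 q1-0->q2 q1-1->q2 q2-0->q3 q2-1->q3 q3-0->q4 q3-1->q4 q4-0->q5 q4-1->q5 q5-0->q6 q5-1->q6 q6-0->q6 q6-1->q6

We only need to distinguish lengths 0, 1, …, 5, and '>5'. Chain q0 → q1 → q2 → q3 → q4 → q5 → q6 on every symbol, with q6 looping. Accepting states: {q5, q6}.
        0   1  
>  q0   q1  q1 
   q1   q2  q2 
   q2   q3  q3 
   q3   q4  q4 
   q4   q5  q5 
 * q5   q6  q6 
 * q6   q6  q6 
(> = start, * = accepting)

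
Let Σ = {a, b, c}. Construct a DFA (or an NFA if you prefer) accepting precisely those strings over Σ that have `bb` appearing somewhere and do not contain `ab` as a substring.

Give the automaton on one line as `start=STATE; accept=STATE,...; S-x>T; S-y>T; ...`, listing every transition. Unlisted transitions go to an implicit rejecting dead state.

Run two small machines in parallel and take their product. The first has 3 states tracking whether and how much of `bb` has been seen; the second has 3 states tracking partial matches of the forbidden pattern `ab`. A product state is a pair (one from each), accepting exactly when both do.
With 8 states:
        a   b   c  
>  q0   q1  q2  q0 
   q1   q1  q3  q0 
   q2   q1  q4  q0 
   q3   q5  q6  q5 
 * q4   q7  q4  q4 
   q5   q5  q3  q5 
   q6   q6  q6  q6 
 * q7   q7  q6  q4 
(> = start, * = accepting)

start=q0; accept=q4,q7; q0-a>q1; q0-b>q2; q0-c>q0; q1-a>q1; q1-b>q3; q1-c>q0; q2-a>q1; q2-b>q4; q2-c>q0; q3-a>q5; q3-b>q6; q3-c>q5; q4-a>q7; q4-b>q4; q4-c>q4; q5-a>q5; q5-b>q3; q5-c>q5; q6-a>q6; q6-b>q6; q6-c>q6; q7-a>q7; q7-b>q6; q7-c>q4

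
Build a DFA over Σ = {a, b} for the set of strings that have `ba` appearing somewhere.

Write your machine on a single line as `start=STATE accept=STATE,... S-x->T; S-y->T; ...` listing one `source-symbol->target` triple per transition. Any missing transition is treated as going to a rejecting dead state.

Track how much of `ba` has been matched so far: state q0 is no progress, q2 is the absorbing accept state reached once `ba` has occurred. Intermediate states record partial matches; on a mismatch, fall back to the longest reusable overlap.
With 3 states:
        a   b  
>  q0   q0  q1 
   q1   q2  q1 
 * q2   q2  q2 
(> = start, * = accepting)

start=q0; accept=q2; q0-a->q0; q0-b->q1; q1-a->q2; q1-b->q1; q2-a->q2; q2-b->q2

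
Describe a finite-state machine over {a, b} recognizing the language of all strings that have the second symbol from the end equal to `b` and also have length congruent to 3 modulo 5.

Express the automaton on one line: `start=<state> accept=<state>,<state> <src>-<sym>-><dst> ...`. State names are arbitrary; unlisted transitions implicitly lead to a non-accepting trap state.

start=q0 accept=q5 q0-a->q1 q0-b->q1 q1-a->q2 q1-b->q3 q2-a->q4 q2-b->q4 q3-a->q5 q3-b->q5 q4-a->q6 q4-b->q6 q5-a->q6 q5-b->q6 q6-a->q0 q6-b->q0

Handle the two conditions separately and then intersect. One (7 states) tracks the last 2 symbols read; the other (5 states) tracks the input length modulo 5. Each combined state is a pair, one component from each; accept when both components accept. After merging equivalent states the machine shrinks.
        a   b  
>  q0   q1  q1 
   q1   q2  q3 
   q2   q4  q4 
   q3   q5  q5 
   q4   q6  q6 
 * q5   q6  q6 
   q6   q0  q0 
(> = start, * = accepting)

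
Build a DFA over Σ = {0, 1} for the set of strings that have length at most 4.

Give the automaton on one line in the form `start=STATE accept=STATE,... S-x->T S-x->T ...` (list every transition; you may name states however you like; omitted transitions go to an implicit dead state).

start=A accept=A,B,C,D,E A-0->B A-1->B B-0->C B-1->C C-0->D C-1->D D-0->E D-1->E E-0->F E-1->F F-0->F F-1->F

We only need to distinguish lengths 0, 1, …, 4, and '>4'. Chain A → B → C → D → E → F on every symbol, with F looping. Accepting states: {A, B, C, D, E}.
6 states suffice.
       0  1 
>* A   B  B 
 * B   C  C 
 * C   D  D 
 * D   E  E 
 * E   F  F 
   F   F  F 
(> = start, * = accepting)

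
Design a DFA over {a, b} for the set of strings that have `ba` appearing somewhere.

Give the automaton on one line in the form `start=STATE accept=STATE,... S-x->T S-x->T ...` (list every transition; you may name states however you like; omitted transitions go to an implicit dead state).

States q0..q1 record the length of the longest prefix of `ba` that matches the current input suffix. Reaching q2 means `ba` has been seen, and we stay there forever. Accept from q2.
A 3-state machine:
        a   b  
>  q0   q0  q1 
   q1   q2  q1 
 * q2   q2  q2 
(> = start, * = accepting)

start=q0 accept=q2 q0-a->q0 q0-b->q1 q1-a->q2 q1-b->q1 q2-a->q2 q2-b->q2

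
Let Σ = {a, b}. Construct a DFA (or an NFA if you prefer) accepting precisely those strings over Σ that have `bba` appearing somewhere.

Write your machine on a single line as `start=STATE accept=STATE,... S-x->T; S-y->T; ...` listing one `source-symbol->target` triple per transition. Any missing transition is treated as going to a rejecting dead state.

start=q0; accept=q3; q0-a->q0; q0-b->q1; q1-a->q0; q1-b->q2; q2-a->q3; q2-b->q2; q3-a->q3; q3-b->q3

States q0..q2 record the length of the longest prefix of `bba` that matches the current input suffix. Reaching q3 means `bba` has been seen, and we stay there forever. Accept from q3.
With 4 states:
        a   b  
>  q0   q0  q1 
   q1   q0  q2 
   q2   q3  q2 
 * q3   q3  q3 
(> = start, * = accepting)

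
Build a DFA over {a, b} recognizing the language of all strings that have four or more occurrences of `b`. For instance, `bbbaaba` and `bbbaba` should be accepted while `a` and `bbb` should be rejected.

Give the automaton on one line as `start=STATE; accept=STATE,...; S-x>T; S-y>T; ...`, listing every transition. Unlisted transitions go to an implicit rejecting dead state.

start=S0; accept=S4,S5; S0-a>S0; S0-b>S1; S1-a>S1; S1-b>S2; S2-a>S2; S2-b>S3; S3-a>S3; S3-b>S4; S4-a>S4; S4-b>S5; S5-a>S5; S5-b>S5

Only the number of `b`s matters, and only up to 5. Make a chain S0 → S1 → S2 → S3 → S4 → S5 advanced by each `b` (with S5 absorbing); every other symbol self-loops. The accepting set is {S4, S5}.
A 6-state machine:
        a   b  
>  S0   S0  S1 
   S1   S1  S2 
   S2   S2  S3 
   S3   S3  S4 
 * S4   S4  S5 
 * S5   S5  S5 
(> = start, * = accepting)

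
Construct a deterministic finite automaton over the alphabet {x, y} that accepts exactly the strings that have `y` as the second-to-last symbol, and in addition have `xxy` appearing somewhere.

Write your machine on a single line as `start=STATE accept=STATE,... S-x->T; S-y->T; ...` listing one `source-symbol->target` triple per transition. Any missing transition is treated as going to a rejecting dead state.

start=q0; accept=q4,q5; q0-x->q1; q0-y->q0; q1-x->q2; q1-y->q0; q2-x->q2; q2-y->q3; q3-x->q4; q3-y->q5; q4-x->q2; q4-y->q3; q5-x->q4; q5-y->q5

Build one automaton per condition and run them in lockstep. The first has 7 states tracking the last 2 symbols read; the second has 4 states tracking whether and how much of `xxy` has been seen. A product state is a pair (one from each), accepting exactly when both do. Minimizing collapses redundant product states.
        x   y  
>  q0   q1  q0 
   q1   q2  q0 
   q2   q2  q3 
   q3   q4  q5 
 * q4   q2  q3 
 * q5   q4  q5 
(> = start, * = accepting)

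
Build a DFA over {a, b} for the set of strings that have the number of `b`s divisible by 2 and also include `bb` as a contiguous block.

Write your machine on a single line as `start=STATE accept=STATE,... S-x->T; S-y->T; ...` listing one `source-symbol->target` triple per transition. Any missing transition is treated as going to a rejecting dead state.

start=s0; accept=s3; s0-a->s0; s0-b->s1; s1-a->s2; s1-b->s3; s2-a->s2; s2-b->s4; s3-a->s3; s3-b->s5; s4-a->s0; s4-b->s5; s5-a->s5; s5-b->s3

Run two small machines in parallel and take their product. One (2 states) tracks the count of `b`s modulo 2; the other (3 states) tracks whether and how much of `bb` has been seen. Each combined state is a pair, one component from each; accept when both components accept.
        a   b  
>  s0   s0  s1 
   s1   s2  s3 
   s2   s2  s4 
 * s3   s3  s5 
   s4   s0  s5 
   s5   s5  s3 
(> = start, * = accepting)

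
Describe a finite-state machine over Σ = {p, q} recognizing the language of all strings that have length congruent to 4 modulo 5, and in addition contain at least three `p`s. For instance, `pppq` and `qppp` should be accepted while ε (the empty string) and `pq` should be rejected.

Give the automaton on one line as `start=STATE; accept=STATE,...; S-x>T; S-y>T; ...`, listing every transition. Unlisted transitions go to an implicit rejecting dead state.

start=S0; accept=S10; S0-p>S1; S0-q>S2; S1-p>S3; S1-q>S4; S2-p>S4; S2-q>S5; S3-p>S6; S3-q>S7; S4-p>S7; S4-q>S8; S5-p>S8; S5-q>S9; S6-p>S10; S6-q>S10; S7-p>S10; S7-q>S11; S8-p>S11; S8-q>S12; S9-p>S12; S9-q>S13; S10-p>S14; S10-q>S14; S11-p>S14; S11-q>S15; S12-p>S15; S12-q>S16; S13-p>S16; S13-q>S0; S14-p>S17; S14-q>S17; S15-p>S17; S15-q>S18; S16-p>S18; S16-q>S1; S17-p>S19; S17-q>S19; S18-p>S19; S18-q>S3; S19-p>S6; S19-q>S6

Run two small machines in parallel and take their product. One (5 states) tracks the input length modulo 5; the other (5 states) tracks the count of `p`s, saturating at 4. Each combined state is a pair, one component from each; accept when both components accept. Minimizing collapses redundant product states.
With 20 states:
          p    q  
>  S0     S1   S2 
   S1     S3   S4 
   S2     S4   S5 
   S3     S6   S7 
   S4     S7   S8 
   S5     S8   S9 
   S6    S10  S10 
   S7    S10  S11 
   S8    S11  S12 
   S9    S12  S13 
 * S10   S14  S14 
   S11   S14  S15 
   S12   S15  S16 
   S13   S16   S0 
   S14   S17  S17 
   S15   S17  S18 
   S16   S18   S1 
   S17   S19  S19 
   S18   S19   S3 
   S19    S6   S6 
(> = start, * = accepting)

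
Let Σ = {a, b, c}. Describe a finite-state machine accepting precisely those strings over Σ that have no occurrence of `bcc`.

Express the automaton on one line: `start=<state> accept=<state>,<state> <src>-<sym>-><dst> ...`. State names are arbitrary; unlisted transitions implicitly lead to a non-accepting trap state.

start=S0 accept=S0,S1,S2 S0-a->S0 S0-b->S1 S0-c->S0 S1-a->S0 S1-b->S1 S1-c->S2 S2-a->S0 S2-b->S1 S2-c->S3 S3-a->S3 S3-b->S3 S3-c->S3

Track partial matches of the forbidden pattern `bcc`. State S3 is a dead state reached once `bcc` has occurred; every other state accepts. S0 means no part of `bcc` is currently matched.
A 4-state machine:
        a   b   c  
>* S0   S0  S1  S0 
 * S1   S0  S1  S2 
 * S2   S0  S1  S3 
   S3   S3  S3  S3 
(> = start, * = accepting)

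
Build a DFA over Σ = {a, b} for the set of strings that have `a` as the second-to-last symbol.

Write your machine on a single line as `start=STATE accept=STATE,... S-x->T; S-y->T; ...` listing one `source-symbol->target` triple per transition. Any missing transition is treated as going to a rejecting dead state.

A DFA must remember the last 2 symbols (since which symbol is second-to-last isn't known until the input ends). Use one state per possible window of the last ≤2 symbols; accept from those whose window starts with `a`.
        a   b  
>  q0   q1  q2 
   q1   q3  q4 
   q2   q5  q6 
 * q3   q3  q4 
 * q4   q5  q6 
   q5   q3  q4 
   q6   q5  q6 
(> = start, * = accepting)

start=q0; accept=q3,q4; q0-a->q1; q0-b->q2; q1-a->q3; q1-b->q4; q2-a->q5; q2-b->q6; q3-a->q3; q3-b->q4; q4-a->q5; q4-b->q6; q5-a->q3; q5-b->q4; q6-a->q5; q6-b->q6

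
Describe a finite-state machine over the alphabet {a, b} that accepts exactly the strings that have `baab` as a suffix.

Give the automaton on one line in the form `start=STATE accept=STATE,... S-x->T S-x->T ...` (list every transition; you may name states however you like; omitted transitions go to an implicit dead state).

start=s0 accept=s4 s0-a->s0 s0-b->s1 s1-a->s2 s1-b->s1 s2-a->s3 s2-b->s1 s3-a->s0 s3-b->s4 s4-a->s2 s4-b->s1

Let each state record the length of the longest suffix of the input read so far that is also a prefix of `baab`. s1 means the last symbol is `b`; s2 means the last 2 symbols are `ba`; s3 means the last 3 symbols are `baa`; s4 means the last 4 symbols are `baab`. Accept only at s4, where the string currently ends in `baab`.
With 5 states:
        a   b  
>  s0   s0  s1 
   s1   s2  s1 
   s2   s3  s1 
   s3   s0  s4 
 * s4   s2  s1 
(> = start, * = accepting)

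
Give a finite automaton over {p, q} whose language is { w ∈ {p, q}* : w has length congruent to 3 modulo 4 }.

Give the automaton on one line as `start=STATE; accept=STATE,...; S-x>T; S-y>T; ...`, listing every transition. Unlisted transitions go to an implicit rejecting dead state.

Only the length mod 4 matters, so use a 4-cycle: from any state, every input symbol moves to the next state, wrapping D back to A. Mark D accepting.
With 4 states:
       p  q 
>  A   B  B 
   B   C  C 
   C   D  D 
 * D   A  A 
(> = start, * = accepting)

start=A; accept=D; A-p>B; A-q>B; B-p>C; B-q>C; C-p>D; C-q>D; D-p>A; D-q>A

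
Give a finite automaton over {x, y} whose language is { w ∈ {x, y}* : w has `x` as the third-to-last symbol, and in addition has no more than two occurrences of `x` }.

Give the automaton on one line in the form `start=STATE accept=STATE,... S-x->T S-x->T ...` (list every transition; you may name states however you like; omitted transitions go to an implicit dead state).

Handle the two conditions separately and then intersect. One (15 states) tracks the last 3 symbols read; the other (4 states) tracks the count of `x`s, saturating at 3. Each combined state is a pair, one component from each; accept when both components accept. Equivalent product states are then merged.
A 12-state machine:
          x    y  
>  q0     q1   q0 
   q1     q2   q3 
   q2     q4   q5 
   q3     q6   q7 
   q4     q4   q4 
 * q5     q4   q8 
 * q6     q4   q9 
 * q7    q10  q11 
 * q8     q4   q4 
   q9     q4   q8 
   q10    q4   q9 
   q11   q10  q11 
(> = start, * = accepting)

start=q0 accept=q5,q6,q7,q8 q0-x->q1 q0-y->q0 q1-x->q2 q1-y->q3 q2-x->q4 q2-y->q5 q3-x->q6 q3-y->q7 q4-x->q4 q4-y->q4 q5-x->q4 q5-y->q8 q6-x->q4 q6-y->q9 q7-x->q10 q7-y->q11 q8-x->q4 q8-y->q4 q9-x->q4 q9-y->q8 q10-x->q4 q10-y->q9 q11-x->q10 q11-y->q11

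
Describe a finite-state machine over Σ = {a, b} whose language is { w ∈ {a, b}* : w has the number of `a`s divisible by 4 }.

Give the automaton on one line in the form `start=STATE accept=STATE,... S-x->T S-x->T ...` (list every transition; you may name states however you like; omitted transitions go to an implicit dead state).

The only thing that matters is how many `a`s have appeared, reduced mod 4. Use one state per residue: q0 for 0, …, q3 for 3. Reading `a` moves to the next residue; anything else stays put. q0 is accepting.
        a   b  
>* q0   q1  q0 
   q1   q2  q1 
   q2   q3  q2 
   q3   q0  q3 
(> = start, * = accepting)

start=q0 accept=q0 q0-a->q1 q0-b->q0 q1-a->q2 q1-b->q1 q2-a->q3 q2-b->q2 q3-a->q0 q3-b->q3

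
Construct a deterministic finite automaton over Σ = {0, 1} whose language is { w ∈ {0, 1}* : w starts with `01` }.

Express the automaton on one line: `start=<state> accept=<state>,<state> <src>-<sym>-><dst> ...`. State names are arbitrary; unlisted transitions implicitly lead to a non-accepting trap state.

start=A accept=C A-0->B A-1->D B-0->D B-1->C C-0->C C-1->C D-0->D D-1->D

Check the first 2 symbols one by one: A through B record how many have matched `01` so far; any wrong symbol goes to the dead state D. After all 2 match we enter the accepting sink C.
With 4 states:
       0  1 
>  A   B  D 
   B   D  C 
 * C   C  C 
   D   D  D 
(> = start, * = accepting)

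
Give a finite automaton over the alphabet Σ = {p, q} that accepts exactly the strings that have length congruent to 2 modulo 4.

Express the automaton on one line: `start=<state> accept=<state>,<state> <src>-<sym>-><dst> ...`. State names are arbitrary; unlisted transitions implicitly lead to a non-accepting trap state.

start=s0 accept=s2 s0-p->s1 s0-q->s1 s1-p->s2 s1-q->s2 s2-p->s3 s2-q->s3 s3-p->s0 s3-q->s0

Only the length mod 4 matters, so use a 4-cycle: from any state, every input symbol moves to the next state, wrapping s3 back to s0. Mark s2 accepting.
        p   q  
>  s0   s1  s1 
   s1   s2  s2 
 * s2   s3  s3 
   s3   s0  s0 
(> = start, * = accepting)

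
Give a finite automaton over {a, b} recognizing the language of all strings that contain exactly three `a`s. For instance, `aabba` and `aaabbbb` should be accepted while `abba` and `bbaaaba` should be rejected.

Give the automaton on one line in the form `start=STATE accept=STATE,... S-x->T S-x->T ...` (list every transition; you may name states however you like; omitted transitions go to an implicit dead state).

start=q0 accept=q3 q0-a->q1 q0-b->q0 q1-a->q2 q1-b->q1 q2-a->q3 q2-b->q2 q3-a->q4 q3-b->q3 q4-a->q4 q4-b->q4

Count `a`s, saturating at 4: states q0 through q3 mean 0 through 3 `a`s seen; q4 means more than 3. Each `a` increments (capped at q4); other symbols loop. Accept from {q3}.
        a   b  
>  q0   q1  q0 
   q1   q2  q1 
   q2   q3  q2 
 * q3   q4  q3 
   q4   q4  q4 
(> = start, * = accepting)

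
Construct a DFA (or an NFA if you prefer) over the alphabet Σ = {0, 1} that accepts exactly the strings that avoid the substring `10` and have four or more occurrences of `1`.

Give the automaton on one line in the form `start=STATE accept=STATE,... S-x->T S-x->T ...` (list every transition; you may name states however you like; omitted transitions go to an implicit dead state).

Run two small machines in parallel and take their product. The first has 3 states tracking partial matches of the forbidden pattern `10`; the second has 6 states tracking the count of `1`s, saturating at 5. A product state is a pair (one from each), accepting exactly when both do. Minimizing collapses redundant product states.
6 states suffice.
       0  1 
>  A   A  B 
   B   C  D 
   C   C  C 
   D   C  E 
   E   C  F 
 * F   C  F 
(> = start, * = accepting)

start=A accept=F A-0->A A-1->B B-0->C B-1->D C-0->C C-1->C D-0->C D-1->E E-0->C E-1->F F-0->C F-1->F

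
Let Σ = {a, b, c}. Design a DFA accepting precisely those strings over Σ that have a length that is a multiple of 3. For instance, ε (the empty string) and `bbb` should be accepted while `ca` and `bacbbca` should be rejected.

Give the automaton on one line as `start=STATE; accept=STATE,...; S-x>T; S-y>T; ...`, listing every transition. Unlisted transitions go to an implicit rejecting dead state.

Count input length modulo 3: every symbol advances one step around the cycle q0 → q1 → q2 → q0. Accept at q0.
        a   b   c  
>* q0   q1  q1  q1 
   q1   q2  q2  q2 
   q2   q0  q0  q0 
(> = start, * = accepting)

start=q0; accept=q0; q0-a>q1; q0-b>q1; q0-c>q1; q1-a>q2; q1-b>q2; q1-c>q2; q2-a>q0; q2-b>q0; q2-c>q0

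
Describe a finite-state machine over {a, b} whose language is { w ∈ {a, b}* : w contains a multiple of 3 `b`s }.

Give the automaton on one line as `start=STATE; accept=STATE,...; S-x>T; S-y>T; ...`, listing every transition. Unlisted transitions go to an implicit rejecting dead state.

start=S0; accept=S0; S0-a>S0; S0-b>S1; S1-a>S1; S1-b>S2; S2-a>S2; S2-b>S0

Keep the running count of `b`s modulo 3: each `b` advances along the cycle S0 → S1 → S2 → S0 while other symbols loop. Accept at S0.
3 states suffice.
        a   b  
>* S0   S0  S1 
   S1   S1  S2 
   S2   S2  S0 
(> = start, * = accepting)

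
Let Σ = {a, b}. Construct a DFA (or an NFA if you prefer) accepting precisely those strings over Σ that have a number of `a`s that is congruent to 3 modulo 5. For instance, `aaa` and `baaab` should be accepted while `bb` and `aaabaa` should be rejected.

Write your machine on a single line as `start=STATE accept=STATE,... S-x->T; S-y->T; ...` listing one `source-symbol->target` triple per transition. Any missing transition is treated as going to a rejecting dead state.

The only thing that matters is how many `a`s have appeared, reduced mod 5. Use one state per residue: S0 for 0, …, S4 for 4. Reading `a` moves to the next residue; anything else stays put. S3 is accepting.
A 5-state machine:
        a   b  
>  S0   S1  S0 
   S1   S2  S1 
   S2   S3  S2 
 * S3   S4  S3 
   S4   S0  S4 
(> = start, * = accepting)

start=S0; accept=S3; S0-a->S1; S0-b->S0; S1-a->S2; S1-b->S1; S2-a->S3; S2-b->S2; S3-a->S4; S3-b->S3; S4-a->S0; S4-b->S4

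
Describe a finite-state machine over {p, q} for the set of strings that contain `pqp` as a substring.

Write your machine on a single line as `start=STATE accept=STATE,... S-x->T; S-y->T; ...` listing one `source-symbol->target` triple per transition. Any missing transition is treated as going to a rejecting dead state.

start=A; accept=D; A-p->B; A-q->A; B-p->B; B-q->C; C-p->D; C-q->A; D-p->D; D-q->D

Track how much of `pqp` has been matched so far: state A is no progress, D is the absorbing accept state reached once `pqp` has occurred. Intermediate states record partial matches; on a mismatch, fall back to the longest reusable overlap.
A 4-state machine:
       p  q 
>  A   B  A 
   B   B  C 
   C   D  A 
 * D   D  D 
(> = start, * = accepting)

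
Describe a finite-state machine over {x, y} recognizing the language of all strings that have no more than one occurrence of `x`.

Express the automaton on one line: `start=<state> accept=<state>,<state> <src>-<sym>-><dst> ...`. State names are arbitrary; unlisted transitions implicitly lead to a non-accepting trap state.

Only the number of `x`s matters, and only up to 2. Make a chain A → B → C advanced by each `x` (with C absorbing); every other symbol self-loops. The accepting set is {A, B}.
       x  y 
>* A   B  A 
 * B   C  B 
   C   C  C 
(> = start, * = accepting)

start=A accept=A,B A-x->B A-y->A B-x->C B-y->B C-x->C C-y->C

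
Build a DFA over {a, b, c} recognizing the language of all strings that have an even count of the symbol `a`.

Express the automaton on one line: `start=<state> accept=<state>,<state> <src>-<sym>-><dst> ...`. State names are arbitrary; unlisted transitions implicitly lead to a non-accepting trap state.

start=q0 accept=q0 q0-a->q1 q0-b->q0 q0-c->q0 q1-a->q0 q1-b->q1 q1-c->q1

The only thing that matters is how many `a`s have appeared, reduced mod 2. Use one state per residue: q0 for 0, …, q1 for 1. Reading `a` moves to the next residue; anything else stays put. q0 is accepting.
A 2-state machine:
        a   b   c  
>* q0   q1  q0  q0 
   q1   q0  q1  q1 
(> = start, * = accepting)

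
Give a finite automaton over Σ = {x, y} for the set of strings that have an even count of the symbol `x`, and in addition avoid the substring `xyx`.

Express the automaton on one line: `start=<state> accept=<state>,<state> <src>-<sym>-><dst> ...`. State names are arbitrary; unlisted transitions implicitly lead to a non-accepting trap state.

Handle the two conditions separately and then intersect. The first has 2 states tracking the count of `x`s modulo 2; the second has 4 states tracking partial matches of the forbidden pattern `xyx`. A product state is a pair (one from each), accepting exactly when both do. Equivalent product states are then merged.
        x   y  
>* q0   q1  q0 
   q1   q2  q3 
 * q2   q1  q4 
   q3   q5  q6 
 * q4   q5  q0 
   q5   q5  q5 
   q6   q2  q6 
(> = start, * = accepting)

start=q0 accept=q0,q2,q4 q0-x->q1 q0-y->q0 q1-x->q2 q1-y->q3 q2-x->q1 q2-y->q4 q3-x->q5 q3-y->q6 q4-x->q5 q4-y->q0 q5-x->q5 q5-y->q5 q6-x->q2 q6-y->q6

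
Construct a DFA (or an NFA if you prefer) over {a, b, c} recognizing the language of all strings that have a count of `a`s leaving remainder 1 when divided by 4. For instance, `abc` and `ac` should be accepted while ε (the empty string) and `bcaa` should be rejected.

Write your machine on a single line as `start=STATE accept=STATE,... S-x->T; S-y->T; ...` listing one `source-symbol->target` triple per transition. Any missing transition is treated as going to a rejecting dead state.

The only thing that matters is how many `a`s have appeared, reduced mod 4. Use one state per residue: S0 for 0, …, S3 for 3. Reading `a` moves to the next residue; anything else stays put. S1 is accepting.
A 4-state machine:
        a   b   c  
>  S0   S1  S0  S0 
 * S1   S2  S1  S1 
   S2   S3  S2  S2 
   S3   S0  S3  S3 
(> = start, * = accepting)

start=S0; accept=S1; S0-a->S1; S0-b->S0; S0-c->S0; S1-a->S2; S1-b->S1; S1-c->S1; S2-a->S3; S2-b->S2; S2-c->S2; S3-a->S0; S3-b->S3; S3-c->S3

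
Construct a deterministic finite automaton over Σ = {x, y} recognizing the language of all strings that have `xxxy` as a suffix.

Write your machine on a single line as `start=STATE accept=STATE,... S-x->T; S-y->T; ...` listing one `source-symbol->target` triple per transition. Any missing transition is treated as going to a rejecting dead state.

start=q0; accept=q4; q0-x->q1; q0-y->q0; q1-x->q2; q1-y->q0; q2-x->q3; q2-y->q0; q3-x->q3; q3-y->q4; q4-x->q1; q4-y->q0

Let each state record the length of the longest suffix of the input read so far that is also a prefix of `xxxy`. q1 means the last symbol is `x`; q2 means the last 2 symbols are `xx`; q3 means the last 3 symbols are `xxx`; q4 means the last 4 symbols are `xxxy`. Accept only at q4, where the string currently ends in `xxxy`.
        x   y  
>  q0   q1  q0 
   q1   q2  q0 
   q2   q3  q0 
   q3   q3  q4 
 * q4   q1  q0 
(> = start, * = accepting)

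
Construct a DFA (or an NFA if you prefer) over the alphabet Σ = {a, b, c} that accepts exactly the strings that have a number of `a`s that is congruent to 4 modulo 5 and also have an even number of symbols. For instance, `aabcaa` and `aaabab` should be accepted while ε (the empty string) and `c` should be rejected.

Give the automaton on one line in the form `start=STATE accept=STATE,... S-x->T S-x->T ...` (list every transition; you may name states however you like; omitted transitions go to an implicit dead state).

Handle the two conditions separately and then intersect. One (5 states) tracks the count of `a`s modulo 5; the other (2 states) tracks the input length modulo 2. Each combined state is a pair, one component from each; accept when both components accept.
10 states suffice.
        a   b   c  
>  S0   S1  S2  S2 
   S1   S3  S4  S4 
   S2   S4  S0  S0 
   S3   S5  S6  S6 
   S4   S6  S1  S1 
   S5   S7  S8  S8 
   S6   S8  S3  S3 
 * S7   S2  S9  S9 
   S8   S9  S5  S5 
   S9   S0  S7  S7 
(> = start, * = accepting)

start=S0 accept=S7 S0-a->S1 S0-b->S2 S0-c->S2 S1-a->S3 S1-b->S4 S1-c->S4 S2-a->S4 S2-b->S0 S2-c->S0 S3-a->S5 S3-b->S6 S3-c->S6 S4-a->S6 S4-b->S1 S4-c->S1 S5-a->S7 S5-b->S8 S5-c->S8 S6-a->S8 S6-b->S3 S6-c->S3 S7-a->S2 S7-b->S9 S7-c->S9 S8-a->S9 S8-b->S5 S8-c->S5 S9-a->S0 S9-b->S7 S9-c->S7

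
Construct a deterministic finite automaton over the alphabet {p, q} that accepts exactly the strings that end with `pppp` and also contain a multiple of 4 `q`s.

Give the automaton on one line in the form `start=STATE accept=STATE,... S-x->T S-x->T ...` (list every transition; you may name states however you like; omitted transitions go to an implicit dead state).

Handle the two conditions separately and then intersect. The first has 5 states tracking how much of the suffix `pppp` has currently been matched; the second has 4 states tracking the count of `q`s modulo 4. A product state is a pair (one from each), accepting exactly when both do. Minimizing collapses redundant product states.
With 8 states:
       p  q 
>  A   B  C 
   B   D  C 
   C   C  E 
   D   F  C 
   E   E  G 
   F   H  C 
   G   G  A 
 * H   H  C 
(> = start, * = accepting)

start=A accept=H A-p->B A-q->C B-p->D B-q->C C-p->C C-q->E D-p->F D-q->C E-p->E E-q->G F-p->H F-q->C G-p->G G-q->A H-p->H H-q->C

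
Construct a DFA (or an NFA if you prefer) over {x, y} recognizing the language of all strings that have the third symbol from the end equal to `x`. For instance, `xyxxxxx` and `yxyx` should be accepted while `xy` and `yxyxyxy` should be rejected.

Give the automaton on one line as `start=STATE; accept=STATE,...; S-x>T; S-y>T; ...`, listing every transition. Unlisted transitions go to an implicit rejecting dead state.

A DFA must remember the last 3 symbols (since which symbol is third-to-last isn't known until the input ends). Use one state per possible window of the last ≤3 symbols; accept from those whose window starts with `x`.
A 15-state machine:
          x    y  
>  s0     s1   s2 
   s1     s3   s4 
   s2     s5   s6 
   s3     s7   s8 
   s4     s9  s10 
   s5    s11  s12 
   s6    s13  s14 
 * s7     s7   s8 
 * s8     s9  s10 
 * s9    s11  s12 
 * s10   s13  s14 
   s11    s7   s8 
   s12    s9  s10 
   s13   s11  s12 
   s14   s13  s14 
(> = start, * = accepting)

start=s0; accept=s7,s8,s9,s10; s0-x>s1; s0-y>s2; s1-x>s3; s1-y>s4; s2-x>s5; s2-y>s6; s3-x>s7; s3-y>s8; s4-x>s9; s4-y>s10; s5-x>s11; s5-y>s12; s6-x>s13; s6-y>s14; s7-x>s7; s7-y>s8; s8-x>s9; s8-y>s10; s9-x>s11; s9-y>s12; s10-x>s13; s10-y>s14; s11-x>s7; s11-y>s8; s12-x>s9; s12-y>s10; s13-x>s11; s13-y>s12; s14-x>s13; s14-y>s14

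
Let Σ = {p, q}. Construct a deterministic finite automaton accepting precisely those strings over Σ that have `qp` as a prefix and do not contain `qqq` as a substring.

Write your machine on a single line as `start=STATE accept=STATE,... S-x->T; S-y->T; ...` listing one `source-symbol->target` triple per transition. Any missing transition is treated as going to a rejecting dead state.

start=S0; accept=S3,S4,S5; S0-p->S1; S0-q->S2; S1-p->S1; S1-q->S1; S2-p->S3; S2-q->S1; S3-p->S3; S3-q->S4; S4-p->S3; S4-q->S5; S5-p->S3; S5-q->S1

Handle the two conditions separately and then intersect. One (4 states) tracks whether the input so far still matches the prefix `qp`; the other (4 states) tracks partial matches of the forbidden pattern `qqq`. Each combined state is a pair, one component from each; accept when both components accept. Equivalent product states are then merged.
With 6 states:
        p   q  
>  S0   S1  S2 
   S1   S1  S1 
   S2   S3  S1 
 * S3   S3  S4 
 * S4   S3  S5 
 * S5   S3  S1 
(> = start, * = accepting)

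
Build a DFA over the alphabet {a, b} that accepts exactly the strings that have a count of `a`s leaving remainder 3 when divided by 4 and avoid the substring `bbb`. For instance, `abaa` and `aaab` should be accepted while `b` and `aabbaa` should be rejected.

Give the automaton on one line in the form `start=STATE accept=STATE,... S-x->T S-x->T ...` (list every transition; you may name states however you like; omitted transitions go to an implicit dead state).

start=s0 accept=s6,s10,s12 s0-a->s1 s0-b->s2 s1-a->s3 s1-b->s4 s2-a->s1 s2-b->s5 s3-a->s6 s3-b->s7 s4-a->s3 s4-b->s8 s5-a->s1 s5-b->s9 s6-a->s0 s6-b->s10 s7-a->s6 s7-b->s11 s8-a->s3 s8-b->s9 s9-a->s9 s9-b->s9 s10-a->s0 s10-b->s12 s11-a->s6 s11-b->s9 s12-a->s0 s12-b->s9

Handle the two conditions separately and then intersect. One (4 states) tracks the count of `a`s modulo 4; the other (4 states) tracks partial matches of the forbidden pattern `bbb`. Each combined state is a pair, one component from each; accept when both components accept. After merging equivalent states the machine shrinks.
With 13 states:
          a    b  
>  s0     s1   s2 
   s1     s3   s4 
   s2     s1   s5 
   s3     s6   s7 
   s4     s3   s8 
   s5     s1   s9 
 * s6     s0  s10 
   s7     s6  s11 
   s8     s3   s9 
   s9     s9   s9 
 * s10    s0  s12 
   s11    s6   s9 
 * s12    s0   s9 
(> = start, * = accepting)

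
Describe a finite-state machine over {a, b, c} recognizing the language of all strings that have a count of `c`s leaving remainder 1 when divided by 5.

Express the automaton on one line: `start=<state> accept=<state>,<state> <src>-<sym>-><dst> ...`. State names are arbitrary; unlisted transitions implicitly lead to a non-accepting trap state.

Keep the running count of `c`s modulo 5: each `c` advances along the cycle q0 → q1 → q2 → q3 → q4 → q0 while other symbols loop. Accept at q1.
A 5-state machine:
        a   b   c  
>  q0   q0  q0  q1 
 * q1   q1  q1  q2 
   q2   q2  q2  q3 
   q3   q3  q3  q4 
   q4   q4  q4  q0 
(> = start, * = accepting)

start=q0 accept=q1 q0-a->q0 q0-b->q0 q0-c->q1 q1-a->q1 q1-b->q1 q1-c->q2 q2-a->q2 q2-b->q2 q2-c->q3 q3-a->q3 q3-b->q3 q3-c->q4 q4-a->q4 q4-b->q4 q4-c->q0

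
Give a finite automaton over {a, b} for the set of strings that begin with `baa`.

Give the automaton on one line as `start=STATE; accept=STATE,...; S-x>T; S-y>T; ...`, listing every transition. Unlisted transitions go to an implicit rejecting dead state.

Walk along `baa` while the input agrees: from S0 take `b` to S1, and so on. Any deviation drops to the rejecting sink S4. Once S3 is reached the prefix is confirmed and every continuation is accepted.
A 5-state machine:
        a   b  
>  S0   S4  S1 
   S1   S2  S4 
   S2   S3  S4 
 * S3   S3  S3 
   S4   S4  S4 
(> = start, * = accepting)

start=S0; accept=S3; S0-a>S4; S0-b>S1; S1-a>S2; S1-b>S4; S2-a>S3; S2-b>S4; S3-a>S3; S3-b>S3; S4-a>S4; S4-b>S4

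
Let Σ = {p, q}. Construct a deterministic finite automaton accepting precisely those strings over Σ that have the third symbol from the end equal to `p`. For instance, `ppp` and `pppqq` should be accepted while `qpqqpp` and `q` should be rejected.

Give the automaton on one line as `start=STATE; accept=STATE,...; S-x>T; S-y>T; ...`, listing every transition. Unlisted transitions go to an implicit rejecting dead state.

A DFA must remember the last 3 symbols (since which symbol is third-to-last isn't known until the input ends). Use one state per possible window of the last ≤3 symbols; accept from those whose window starts with `p`.
A 15-state machine:
       p  q 
>  A   B  C 
   B   D  E 
   C   F  G 
   D   H  I 
   E   J  K 
   F   L  M 
   G   N  O 
 * H   H  I 
 * I   J  K 
 * J   L  M 
 * K   N  O 
   L   H  I 
   M   J  K 
   N   L  M 
   O   N  O 
(> = start, * = accepting)

start=A; accept=H,I,J,K; A-p>B; A-q>C; B-p>D; B-q>E; C-p>F; C-q>G; D-p>H; D-q>I; E-p>J; E-q>K; F-p>L; F-q>M; G-p>N; G-q>O; H-p>H; H-q>I; I-p>J; I-q>K; J-p>L; J-q>M; K-p>N; K-q>O; L-p>H; L-q>I; M-p>J; M-q>K; N-p>L; N-q>M; O-p>N; O-q>O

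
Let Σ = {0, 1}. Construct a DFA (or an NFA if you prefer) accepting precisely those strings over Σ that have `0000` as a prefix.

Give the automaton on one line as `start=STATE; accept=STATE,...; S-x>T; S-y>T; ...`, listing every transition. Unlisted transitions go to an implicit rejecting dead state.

start=q0; accept=q4; q0-0>q1; q0-1>q5; q1-0>q2; q1-1>q5; q2-0>q3; q2-1>q5; q3-0>q4; q3-1>q5; q4-0>q4; q4-1>q4; q5-0>q5; q5-1>q5

Walk along `0000` while the input agrees: from q0 take `0` to q1, and so on. Any deviation drops to the rejecting sink q5. Once q4 is reached the prefix is confirmed and every continuation is accepted.
        0   1  
>  q0   q1  q5 
   q1   q2  q5 
   q2   q3  q5 
   q3   q4  q5 
 * q4   q4  q4 
   q5   q5  q5 
(> = start, * = accepting)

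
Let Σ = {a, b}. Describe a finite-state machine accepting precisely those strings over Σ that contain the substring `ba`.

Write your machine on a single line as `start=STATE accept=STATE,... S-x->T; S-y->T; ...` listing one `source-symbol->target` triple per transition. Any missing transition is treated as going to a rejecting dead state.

Track how much of `ba` has been matched so far: state S0 is no progress, S2 is the absorbing accept state reached once `ba` has occurred. Intermediate states record partial matches; on a mismatch, fall back to the longest reusable overlap.
        a   b  
>  S0   S0  S1 
   S1   S2  S1 
 * S2   S2  S2 
(> = start, * = accepting)

start=S0; accept=S2; S0-a->S0; S0-b->S1; S1-a->S2; S1-b->S1; S2-a->S2; S2-b->S2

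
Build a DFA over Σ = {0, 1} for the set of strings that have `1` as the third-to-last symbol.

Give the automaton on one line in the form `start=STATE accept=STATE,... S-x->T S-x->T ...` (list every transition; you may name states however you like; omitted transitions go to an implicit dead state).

Because acceptance depends on a position counted from the end, the machine has to buffer the most recent 3 symbols. Make each state the string of the last up-to-3 symbols read; on input `x` shift the window left and append `x`. Accept when the buffered window has length 3 and begins with `1`.
A 15-state machine:
          0    1  
>  q0     q1   q2 
   q1     q3   q4 
   q2     q5   q6 
   q3     q7   q8 
   q4     q9  q10 
   q5    q11  q12 
   q6    q13  q14 
   q7     q7   q8 
   q8     q9  q10 
   q9    q11  q12 
   q10   q13  q14 
 * q11    q7   q8 
 * q12    q9  q10 
 * q13   q11  q12 
 * q14   q13  q14 
(> = start, * = accepting)

start=q0 accept=q11,q12,q13,q14 q0-0->q1 q0-1->q2 q1-0->q3 q1-1->q4 q2-0->q5 q2-1->q6 q3-0->q7 q3-1->q8 q4-0->q9 q4-1->q10 q5-0->q11 q5-1->q12 q6-0->q13 q6-1->q14 q7-0->q7 q7-1->q8 q8-0->q9 q8-1->q10 q9-0->q11 q9-1->q12 q10-0->q13 q10-1->q14 q11-0->q7 q11-1->q8 q12-0->q9 q12-1->q10 q13-0->q11 q13-1->q12 q14-0->q13 q14-1->q14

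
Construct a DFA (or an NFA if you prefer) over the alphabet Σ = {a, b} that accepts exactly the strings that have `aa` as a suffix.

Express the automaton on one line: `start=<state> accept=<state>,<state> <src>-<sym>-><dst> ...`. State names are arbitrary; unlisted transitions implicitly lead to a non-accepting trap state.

Let each state record the length of the longest suffix of the input read so far that is also a prefix of `aa`. q1 means the last symbol is `a`; q2 means the last 2 symbols are `aa`. Accept only at q2, where the string currently ends in `aa`.
A 3-state machine:
        a   b  
>  q0   q1  q0 
   q1   q2  q0 
 * q2   q2  q0 
(> = start, * = accepting)

start=q0 accept=q2 q0-a->q1 q0-b->q0 q1-a->q2 q1-b->q0 q2-a->q2 q2-b->q0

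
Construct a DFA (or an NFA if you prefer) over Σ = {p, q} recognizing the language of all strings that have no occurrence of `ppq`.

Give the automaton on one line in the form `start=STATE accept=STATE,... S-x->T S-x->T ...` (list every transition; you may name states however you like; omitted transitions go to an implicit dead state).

start=s0 accept=s0,s1,s2 s0-p->s1 s0-q->s0 s1-p->s2 s1-q->s0 s2-p->s2 s2-q->s3 s3-p->s3 s3-q->s3

This is the complement of 'contains `ppq`'. Use the same substring-matching states — s0 through s3 holding how much of `ppq` has just been matched — but flip the accepting set: everything except the trap s3 accepts.
With 4 states:
        p   q  
>* s0   s1  s0 
 * s1   s2  s0 
 * s2   s2  s3 
   s3   s3  s3 
(> = start, * = accepting)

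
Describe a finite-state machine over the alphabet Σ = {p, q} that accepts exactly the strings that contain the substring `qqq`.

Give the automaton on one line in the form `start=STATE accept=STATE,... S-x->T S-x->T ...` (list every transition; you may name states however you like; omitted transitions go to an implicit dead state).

start=s0 accept=s3 s0-p->s0 s0-q->s1 s1-p->s0 s1-q->s2 s2-p->s0 s2-q->s3 s3-p->s3 s3-q->s3

Track how much of `qqq` has been matched so far: state s0 is no progress, s3 is the absorbing accept state reached once `qqq` has occurred. Intermediate states record partial matches; on a mismatch, fall back to the longest reusable overlap.
        p   q  
>  s0   s0  s1 
   s1   s0  s2 
   s2   s0  s3 
 * s3   s3  s3 
(> = start, * = accepting)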